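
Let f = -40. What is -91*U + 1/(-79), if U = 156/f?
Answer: 280361/790 ≈ 354.89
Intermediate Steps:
U = -39/10 (U = 156/(-40) = 156*(-1/40) = -39/10 ≈ -3.9000)
-91*U + 1/(-79) = -91*(-39/10) + 1/(-79) = 3549/10 - 1/79 = 280361/790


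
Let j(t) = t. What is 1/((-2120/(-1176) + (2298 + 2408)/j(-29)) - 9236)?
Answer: -4263/40057165 ≈ -0.00010642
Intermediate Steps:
1/((-2120/(-1176) + (2298 + 2408)/j(-29)) - 9236) = 1/((-2120/(-1176) + (2298 + 2408)/(-29)) - 9236) = 1/((-2120*(-1/1176) + 4706*(-1/29)) - 9236) = 1/((265/147 - 4706/29) - 9236) = 1/(-684097/4263 - 9236) = 1/(-40057165/4263) = -4263/40057165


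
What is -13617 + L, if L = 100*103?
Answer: -3317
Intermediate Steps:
L = 10300
-13617 + L = -13617 + 10300 = -3317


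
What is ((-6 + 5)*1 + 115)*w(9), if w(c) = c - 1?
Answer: 912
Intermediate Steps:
w(c) = -1 + c
((-6 + 5)*1 + 115)*w(9) = ((-6 + 5)*1 + 115)*(-1 + 9) = (-1*1 + 115)*8 = (-1 + 115)*8 = 114*8 = 912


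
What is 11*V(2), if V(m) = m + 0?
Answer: 22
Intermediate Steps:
V(m) = m
11*V(2) = 11*2 = 22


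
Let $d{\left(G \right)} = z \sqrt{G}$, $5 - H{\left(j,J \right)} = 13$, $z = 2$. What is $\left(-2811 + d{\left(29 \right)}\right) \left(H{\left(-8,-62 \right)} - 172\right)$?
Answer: $505980 - 360 \sqrt{29} \approx 5.0404 \cdot 10^{5}$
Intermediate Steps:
$H{\left(j,J \right)} = -8$ ($H{\left(j,J \right)} = 5 - 13 = -8$)
$d{\left(G \right)} = 2 \sqrt{G}$
$\left(-2811 + d{\left(29 \right)}\right) \left(H{\left(-8,-62 \right)} - 172\right) = \left(-2811 + 2 \sqrt{29}\right) \left(-8 - 172\right) = \left(-2811 + 2 \sqrt{29}\right) \left(-180\right) = 505980 - 360 \sqrt{29}$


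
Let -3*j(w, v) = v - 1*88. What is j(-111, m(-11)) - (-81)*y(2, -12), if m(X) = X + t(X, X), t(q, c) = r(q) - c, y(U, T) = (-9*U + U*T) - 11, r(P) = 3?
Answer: -12794/3 ≈ -4264.7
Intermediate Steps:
y(U, T) = -11 - 9*U + T*U (y(U, T) = (-9*U + T*U) - 11 = -11 - 9*U + T*U)
t(q, c) = 3 - c
m(X) = 3 (m(X) = X + (3 - X) = 3)
j(w, v) = 88/3 - v/3 (j(w, v) = -(v - 1*88)/3 = -(v - 88)/3 = -(-88 + v)/3 = 88/3 - v/3)
j(-111, m(-11)) - (-81)*y(2, -12) = (88/3 - 1/3*3) - (-81)*(-11 - 9*2 - 12*2) = (88/3 - 1) - (-81)*(-11 - 18 - 24) = 85/3 - (-81)*(-53) = 85/3 - 1*4293 = 85/3 - 4293 = -12794/3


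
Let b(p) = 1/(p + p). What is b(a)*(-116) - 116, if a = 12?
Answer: -725/6 ≈ -120.83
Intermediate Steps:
b(p) = 1/(2*p)
b(a)*(-116) - 116 = ((1/2)/12)*(-116) - 116 = ((1/2)*(1/12))*(-116) - 116 = (1/24)*(-116) - 116 = -29/6 - 116 = -725/6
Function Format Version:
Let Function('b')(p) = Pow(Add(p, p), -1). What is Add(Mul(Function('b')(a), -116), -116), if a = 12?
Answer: Rational(-725, 6) ≈ -120.83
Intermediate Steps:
Function('b')(p) = Mul(Rational(1, 2), Pow(p, -1)) (Function('b')(p) = Pow(Mul(2, p), -1) = Mul(Rational(1, 2), Pow(p, -1)))
Add(Mul(Function('b')(a), -116), -116) = Add(Mul(Mul(Rational(1, 2), Pow(12, -1)), -116), -116) = Add(Mul(Mul(Rational(1, 2), Rational(1, 12)), -116), -116) = Add(Mul(Rational(1, 24), -116), -116) = Add(Rational(-29, 6), -116) = Rational(-725, 6)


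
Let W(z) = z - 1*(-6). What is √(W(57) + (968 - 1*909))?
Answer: √122 ≈ 11.045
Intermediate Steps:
W(z) = 6 + z (W(z) = z + 6 = 6 + z)
√(W(57) + (968 - 1*909)) = √((6 + 57) + (968 - 1*909)) = √(63 + (968 - 909)) = √(63 + 59) = √122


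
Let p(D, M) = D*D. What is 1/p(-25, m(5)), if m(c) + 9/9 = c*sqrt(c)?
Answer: 1/625 ≈ 0.0016000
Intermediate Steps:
m(c) = -1 + c**(3/2) (m(c) = -1 + c*sqrt(c) = -1 + c**(3/2))
p(D, M) = D**2
1/p(-25, m(5)) = 1/((-25)**2) = 1/625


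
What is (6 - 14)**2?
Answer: 64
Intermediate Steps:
(6 - 14)**2 = (-8)**2 = 64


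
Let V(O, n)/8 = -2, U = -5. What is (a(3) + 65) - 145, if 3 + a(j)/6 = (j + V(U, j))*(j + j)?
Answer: -566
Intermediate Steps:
V(O, n) = -16 (V(O, n) = 8*(-2) = -16)
a(j) = -18 + 12*j*(-16 + j) (a(j) = -18 + 6*((j - 16)*(j + j)) = -18 + 6*((-16 + j)*(2*j)) = -18 + 6*(2*j*(-16 + j)) = -18 + 12*j*(-16 + j))
(a(3) + 65) - 145 = ((-18 - 192*3 + 12*3²) + 65) - 145 = ((-18 - 576 + 12*9) + 65) - 145 = ((-18 - 576 + 108) + 65) - 145 = (-486 + 65) - 145 = -421 - 145 = -566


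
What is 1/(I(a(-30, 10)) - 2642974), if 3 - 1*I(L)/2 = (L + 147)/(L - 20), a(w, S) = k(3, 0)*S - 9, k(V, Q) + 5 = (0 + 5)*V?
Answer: -71/187651204 ≈ -3.7836e-7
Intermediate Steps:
k(V, Q) = -5 + 5*V (k(V, Q) = -5 + (0 + 5)*V = -5 + 5*V)
a(w, S) = -9 + 10*S (a(w, S) = (-5 + 5*3)*S - 9 = (-5 + 15)*S - 9 = 10*S - 9 = -9 + 10*S)
I(L) = 6 - 2*(147 + L)/(-20 + L) (I(L) = 6 - 2*(L + 147)/(L - 20) = 6 - 2*(147 + L)/(-20 + L))
1/(I(a(-30, 10)) - 2642974) = 1/(2*(-207 + 2*(-9 + 10*10))/(-20 + (-9 + 10*10)) - 2642974) = 1/(2*(-207 + 2*(-9 + 100))/(-20 + (-9 + 100)) - 2642974) = 1/(2*(-207 + 2*91)/(-20 + 91) - 2642974) = 1/(2*(-207 + 182)/71 - 2642974) = 1/(2*(1/71)*(-25) - 2642974) = 1/(-50/71 - 2642974) = 1/(-187651204/71) = -71/187651204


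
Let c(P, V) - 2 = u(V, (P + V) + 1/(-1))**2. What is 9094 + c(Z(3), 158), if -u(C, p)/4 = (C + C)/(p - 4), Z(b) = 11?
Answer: 15390232/1681 ≈ 9155.4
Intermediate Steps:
u(C, p) = -8*C/(-4 + p) (u(C, p) = -4*(C + C)/(p - 4) = -4*2*C/(-4 + p) = -8*C/(-4 + p))
c(P, V) = 2 + 64*V**2/(-5 + P + V)**2 (c(P, V) = 2 + (-8*V/(-4 + ((P + V) + 1/(-1))))**2 = 2 + (-8*V/(-4 + ((P + V) - 1)))**2 = 2 + (-8*V/(-4 + (-1 + P + V)))**2 = 2 + (-8*V/(-5 + P + V))**2 = 2 + 64*V**2/(-5 + P + V)**2)
9094 + c(Z(3), 158) = 9094 + (2 + 64*158**2/(-5 + 11 + 158)**2) = 9094 + (2 + 64*24964/164**2) = 9094 + (2 + 64*24964*(1/26896)) = 9094 + (2 + 99856/1681) = 9094 + 103218/1681 = 15390232/1681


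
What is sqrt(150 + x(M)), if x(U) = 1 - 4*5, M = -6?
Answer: sqrt(131) ≈ 11.446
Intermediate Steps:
x(U) = -19 (x(U) = 1 - 20 = -19)
sqrt(150 + x(M)) = sqrt(150 - 19) = sqrt(131)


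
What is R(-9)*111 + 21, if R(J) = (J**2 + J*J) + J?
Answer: 17004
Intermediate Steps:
R(J) = J + 2*J**2 (R(J) = (J**2 + J**2) + J = 2*J**2 + J = J + 2*J**2)
R(-9)*111 + 21 = -9*(1 + 2*(-9))*111 + 21 = -9*(1 - 18)*111 + 21 = -9*(-17)*111 + 21 = 153*111 + 21 = 16983 + 21 = 17004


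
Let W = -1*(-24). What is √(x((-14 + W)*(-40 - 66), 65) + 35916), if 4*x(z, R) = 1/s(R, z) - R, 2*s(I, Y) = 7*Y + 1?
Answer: √7903913103201/14838 ≈ 189.47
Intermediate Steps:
s(I, Y) = ½ + 7*Y/2 (s(I, Y) = (7*Y + 1)/2 = (1 + 7*Y)/2 = ½ + 7*Y/2)
W = 24
x(z, R) = -R/4 + 1/(4*(½ + 7*z/2)) (x(z, R) = (1/(½ + 7*z/2) - R)/4 = -R/4 + 1/(4*(½ + 7*z/2)))
√(x((-14 + W)*(-40 - 66), 65) + 35916) = √((2 - 1*65*(1 + 7*((-14 + 24)*(-40 - 66))))/(4*(1 + 7*((-14 + 24)*(-40 - 66)))) + 35916) = √((2 - 1*65*(1 + 7*(10*(-106))))/(4*(1 + 7*(10*(-106)))) + 35916) = √((2 - 1*65*(1 + 7*(-1060)))/(4*(1 + 7*(-1060))) + 35916) = √((2 - 1*65*(1 - 7420))/(4*(1 - 7420)) + 35916) = √((¼)*(2 - 1*65*(-7419))/(-7419) + 35916) = √((¼)*(-1/7419)*(2 + 482235) + 35916) = √((¼)*(-1/7419)*482237 + 35916) = √(-482237/29676 + 35916) = √(1065360979/29676) = √7903913103201/14838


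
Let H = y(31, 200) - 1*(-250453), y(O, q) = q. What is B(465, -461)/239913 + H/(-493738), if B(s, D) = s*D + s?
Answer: -2402108281/1716727026 ≈ -1.3992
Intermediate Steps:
B(s, D) = s + D*s (B(s, D) = D*s + s = s + D*s)
H = 250653 (H = 200 - 1*(-250453) = 200 + 250453 = 250653)
B(465, -461)/239913 + H/(-493738) = (465*(1 - 461))/239913 + 250653/(-493738) = (465*(-460))*(1/239913) + 250653*(-1/493738) = -213900*1/239913 - 250653/493738 = -3100/3477 - 250653/493738 = -2402108281/1716727026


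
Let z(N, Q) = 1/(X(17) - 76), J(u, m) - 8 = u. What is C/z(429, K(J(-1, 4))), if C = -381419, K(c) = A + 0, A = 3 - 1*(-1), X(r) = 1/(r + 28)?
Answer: 1304071561/45 ≈ 2.8979e+7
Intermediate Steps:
J(u, m) = 8 + u
X(r) = 1/(28 + r)
A = 4 (A = 3 + 1 = 4)
K(c) = 4 (K(c) = 4 + 0 = 4)
z(N, Q) = -45/3419 (z(N, Q) = 1/(1/(28 + 17) - 76) = 1/(1/45 - 76) = 1/(-3419/45) = -45/3419)
C/z(429, K(J(-1, 4))) = -381419/(-45/3419) = -381419*(-3419/45) = 1304071561/45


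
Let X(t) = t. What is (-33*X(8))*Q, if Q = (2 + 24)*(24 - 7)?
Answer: -116688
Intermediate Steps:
Q = 442 (Q = 26*17 = 442)
(-33*X(8))*Q = -33*8*442 = -264*442 = -116688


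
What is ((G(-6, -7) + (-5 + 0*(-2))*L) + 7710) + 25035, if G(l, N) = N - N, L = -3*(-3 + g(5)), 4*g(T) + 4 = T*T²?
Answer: 132615/4 ≈ 33154.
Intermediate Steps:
g(T) = -1 + T³/4 (g(T) = -1 + (T*T²)/4 = -1 + T³/4)
L = -327/4 (L = -3*(-3 + (-1 + (¼)*5³)) = -3*(-3 + (-1 + (¼)*125)) = -3*(-3 + (-1 + 125/4)) = -3*(-3 + 121/4) = -3*109/4 = -327/4 ≈ -81.750)
G(l, N) = 0
((G(-6, -7) + (-5 + 0*(-2))*L) + 7710) + 25035 = ((0 + (-5 + 0*(-2))*(-327/4)) + 7710) + 25035 = ((0 + (-5 + 0)*(-327/4)) + 7710) + 25035 = ((0 - 5*(-327/4)) + 7710) + 25035 = ((0 + 1635/4) + 7710) + 25035 = (1635/4 + 7710) + 25035 = 32475/4 + 25035 = 132615/4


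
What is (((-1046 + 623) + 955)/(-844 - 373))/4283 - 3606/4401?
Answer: -6266098466/7646606937 ≈ -0.81946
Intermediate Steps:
(((-1046 + 623) + 955)/(-844 - 373))/4283 - 3606/4401 = ((-423 + 955)/(-1217))*(1/4283) - 3606*1/4401 = (532*(-1/1217))*(1/4283) - 1202/1467 = -532/1217*1/4283 - 1202/1467 = -532/5212411 - 1202/1467 = -6266098466/7646606937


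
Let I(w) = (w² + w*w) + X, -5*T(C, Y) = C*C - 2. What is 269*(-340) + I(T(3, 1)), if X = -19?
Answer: -2286877/25 ≈ -91475.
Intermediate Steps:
T(C, Y) = ⅖ - C²/5 (T(C, Y) = -(C*C - 2)/5 = -(C² - 2)/5 = -(-2 + C²)/5 = ⅖ - C²/5)
I(w) = -19 + 2*w² (I(w) = (w² + w*w) - 19 = (w² + w²) - 19 = 2*w² - 19 = -19 + 2*w²)
269*(-340) + I(T(3, 1)) = 269*(-340) + (-19 + 2*(⅖ - ⅕*3²)²) = -91460 + (-19 + 2*(⅖ - ⅕*9)²) = -91460 + (-19 + 2*(⅖ - 9/5)²) = -91460 + (-19 + 2*(-7/5)²) = -91460 + (-19 + 2*(49/25)) = -91460 + (-19 + 98/25) = -91460 - 377/25 = -2286877/25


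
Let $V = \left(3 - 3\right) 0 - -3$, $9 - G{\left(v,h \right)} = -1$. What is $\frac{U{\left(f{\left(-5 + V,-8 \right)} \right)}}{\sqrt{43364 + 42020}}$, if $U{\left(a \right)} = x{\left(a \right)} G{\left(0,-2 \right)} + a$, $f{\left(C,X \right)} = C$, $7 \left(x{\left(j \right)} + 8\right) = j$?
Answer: $- \frac{297 \sqrt{21346}}{149422} \approx -0.2904$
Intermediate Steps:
$G{\left(v,h \right)} = 10$ ($G{\left(v,h \right)} = 9 - -1 = 9 + 1 = 10$)
$x{\left(j \right)} = -8 + \frac{j}{7}$
$V = 3$ ($V = 0 \cdot 0 + 3 = 0 + 3 = 3$)
$U{\left(a \right)} = -80 + \frac{17 a}{7}$ ($U{\left(a \right)} = \left(-8 + \frac{a}{7}\right) 10 + a = \left(-80 + \frac{10 a}{7}\right) + a = -80 + \frac{17 a}{7}$)
$\frac{U{\left(f{\left(-5 + V,-8 \right)} \right)}}{\sqrt{43364 + 42020}} = \frac{-80 + \frac{17 \left(-5 + 3\right)}{7}}{\sqrt{43364 + 42020}} = \frac{-80 + \frac{17}{7} \left(-2\right)}{\sqrt{85384}} = \frac{-80 - \frac{34}{7}}{2 \sqrt{21346}} = - \frac{594 \frac{\sqrt{21346}}{42692}}{7} = - \frac{297 \sqrt{21346}}{149422}$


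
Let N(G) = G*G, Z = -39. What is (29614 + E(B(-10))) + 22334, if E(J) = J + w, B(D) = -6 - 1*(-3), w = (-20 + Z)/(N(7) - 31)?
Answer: 934951/18 ≈ 51942.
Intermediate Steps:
N(G) = G²
w = -59/18 (w = (-20 - 39)/(7² - 31) = -59/(49 - 31) = -59/18 ≈ -3.2778)
B(D) = -3 (B(D) = -6 + 3 = -3)
E(J) = -59/18 + J (E(J) = J - 59/18 = -59/18 + J)
(29614 + E(B(-10))) + 22334 = (29614 + (-59/18 - 3)) + 22334 = (29614 - 113/18) + 22334 = 532939/18 + 22334 = 934951/18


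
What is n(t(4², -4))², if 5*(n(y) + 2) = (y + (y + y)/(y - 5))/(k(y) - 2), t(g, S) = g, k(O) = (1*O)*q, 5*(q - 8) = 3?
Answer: 54081316/13905441 ≈ 3.8892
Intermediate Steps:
q = 43/5 (q = 8 + (⅕)*3 = 8 + ⅗ = 43/5 ≈ 8.6000)
k(O) = 43*O/5 (k(O) = (1*O)*(43/5) = O*(43/5) = 43*O/5)
n(y) = -2 + (y + 2*y/(-5 + y))/(5*(-2 + 43*y/5)) (n(y) = -2 + ((y + (y + y)/(y - 5))/(43*y/5 - 2))/5 = -2 + ((y + (2*y)/(-5 + y))/(-2 + 43*y/5))/5 = -2 + ((y + 2*y/(-5 + y))/(-2 + 43*y/5))/5 = -2 + (y + 2*y/(-5 + y))/(5*(-2 + 43*y/5)))
n(t(4², -4))² = ((-100 - 85*(4²)² + 447*4²)/(50 - 225*4² + 43*(4²)²))² = ((-100 - 85*16² + 447*16)/(50 - 225*16 + 43*16²))² = ((-100 - 85*256 + 7152)/(50 - 3600 + 43*256))² = ((-100 - 21760 + 7152)/(50 - 3600 + 11008))² = (-14708/7458)² = ((1/7458)*(-14708))² = (-7354/3729)² = 54081316/13905441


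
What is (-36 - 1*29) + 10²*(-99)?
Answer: -9965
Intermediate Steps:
(-36 - 1*29) + 10²*(-99) = (-36 - 29) + 100*(-99) = -65 - 9900 = -9965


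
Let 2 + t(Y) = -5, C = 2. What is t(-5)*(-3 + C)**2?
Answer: -7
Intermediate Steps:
t(Y) = -7 (t(Y) = -2 - 5 = -7)
t(-5)*(-3 + C)**2 = -7*(-3 + 2)**2 = -7*(-1)**2 = -7*1 = -7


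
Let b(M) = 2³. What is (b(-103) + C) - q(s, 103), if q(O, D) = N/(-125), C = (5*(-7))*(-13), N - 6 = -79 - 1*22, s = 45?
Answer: 11556/25 ≈ 462.24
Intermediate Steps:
b(M) = 8
N = -95 (N = 6 + (-79 - 1*22) = 6 + (-79 - 22) = 6 - 101 = -95)
C = 455 (C = -35*(-13) = 455)
q(O, D) = 19/25 (q(O, D) = -95/(-125) = -95*(-1/125) = 19/25)
(b(-103) + C) - q(s, 103) = (8 + 455) - 1*19/25 = 463 - 19/25 = 11556/25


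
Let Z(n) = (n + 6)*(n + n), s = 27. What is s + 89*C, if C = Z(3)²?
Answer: 259551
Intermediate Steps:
Z(n) = 2*n*(6 + n) (Z(n) = (6 + n)*(2*n) = 2*n*(6 + n))
C = 2916 (C = (2*3*(6 + 3))² = (2*3*9)² = 54² = 2916)
s + 89*C = 27 + 89*2916 = 27 + 259524 = 259551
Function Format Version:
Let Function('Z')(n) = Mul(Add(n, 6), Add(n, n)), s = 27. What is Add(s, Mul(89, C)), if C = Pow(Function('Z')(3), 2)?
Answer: 259551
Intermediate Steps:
Function('Z')(n) = Mul(2, n, Add(6, n)) (Function('Z')(n) = Mul(Add(6, n), Mul(2, n)) = Mul(2, n, Add(6, n)))
C = 2916 (C = Pow(Mul(2, 3, Add(6, 3)), 2) = Pow(Mul(2, 3, 9), 2) = Pow(54, 2) = 2916)
Add(s, Mul(89, C)) = Add(27, Mul(89, 2916)) = Add(27, 259524) = 259551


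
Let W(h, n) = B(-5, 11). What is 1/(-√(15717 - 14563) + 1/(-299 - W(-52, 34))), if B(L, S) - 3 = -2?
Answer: 300/103859999 - 90000*√1154/103859999 ≈ -0.029434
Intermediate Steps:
B(L, S) = 1 (B(L, S) = 3 - 2 = 1)
W(h, n) = 1
1/(-√(15717 - 14563) + 1/(-299 - W(-52, 34))) = 1/(-√(15717 - 14563) + 1/(-299 - 1*1)) = 1/(-√1154 + 1/(-299 - 1)) = 1/(-√1154 + 1/(-300)) = 1/(-√1154 - 1/300) = 1/(-1/300 - √1154)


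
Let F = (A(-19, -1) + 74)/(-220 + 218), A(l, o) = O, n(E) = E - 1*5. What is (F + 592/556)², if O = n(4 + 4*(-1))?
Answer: 86397025/77284 ≈ 1117.9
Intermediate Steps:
n(E) = -5 + E (n(E) = E - 5 = -5 + E)
O = -5 (O = -5 + (4 + 4*(-1)) = -5 + (4 - 4) = -5 + 0 = -5)
A(l, o) = -5
F = -69/2 (F = (-5 + 74)/(-220 + 218) = 69/(-2) = 69*(-½) = -69/2 ≈ -34.500)
(F + 592/556)² = (-69/2 + 592/556)² = (-69/2 + 592*(1/556))² = (-69/2 + 148/139)² = (-9295/278)² = 86397025/77284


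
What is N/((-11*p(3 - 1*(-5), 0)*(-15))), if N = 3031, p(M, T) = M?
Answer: 3031/1320 ≈ 2.2962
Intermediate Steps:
N/((-11*p(3 - 1*(-5), 0)*(-15))) = 3031/((-11*(3 - 1*(-5))*(-15))) = 3031/((-11*(3 + 5)*(-15))) = 3031/((-11*8*(-15))) = 3031/((-88*(-15))) = 3031/1320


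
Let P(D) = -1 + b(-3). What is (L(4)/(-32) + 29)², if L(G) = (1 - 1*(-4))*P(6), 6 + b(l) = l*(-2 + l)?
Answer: 12321/16 ≈ 770.06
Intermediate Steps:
b(l) = -6 + l*(-2 + l)
P(D) = 8 (P(D) = -1 + (-6 + (-3)² - 2*(-3)) = -1 + (-6 + 9 + 6) = -1 + 9 = 8)
L(G) = 40 (L(G) = (1 - 1*(-4))*8 = (1 + 4)*8 = 5*8 = 40)
(L(4)/(-32) + 29)² = (40/(-32) + 29)² = (40*(-1/32) + 29)² = (-5/4 + 29)² = (111/4)² = 12321/16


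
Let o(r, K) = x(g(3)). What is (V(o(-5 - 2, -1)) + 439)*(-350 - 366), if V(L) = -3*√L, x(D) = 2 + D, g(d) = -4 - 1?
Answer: -314324 + 2148*I*√3 ≈ -3.1432e+5 + 3720.4*I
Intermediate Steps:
g(d) = -5
o(r, K) = -3 (o(r, K) = 2 - 5 = -3)
(V(o(-5 - 2, -1)) + 439)*(-350 - 366) = (-3*I*√3 + 439)*(-350 - 366) = (-3*I*√3 + 439)*(-716) = (439 - 3*I*√3)*(-716) = -314324 + 2148*I*√3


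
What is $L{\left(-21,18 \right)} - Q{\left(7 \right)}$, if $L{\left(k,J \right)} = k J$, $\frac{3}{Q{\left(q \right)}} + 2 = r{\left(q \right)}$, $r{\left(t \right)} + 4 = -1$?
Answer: $- \frac{2643}{7} \approx -377.57$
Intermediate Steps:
$r{\left(t \right)} = -5$ ($r{\left(t \right)} = -4 - 1 = -5$)
$Q{\left(q \right)} = - \frac{3}{7}$ ($Q{\left(q \right)} = \frac{3}{-2 - 5} = \frac{3}{-7} = 3 \left(- \frac{1}{7}\right) = - \frac{3}{7}$)
$L{\left(k,J \right)} = J k$
$L{\left(-21,18 \right)} - Q{\left(7 \right)} = 18 \left(-21\right) - - \frac{3}{7} = -378 + \frac{3}{7} = - \frac{2643}{7}$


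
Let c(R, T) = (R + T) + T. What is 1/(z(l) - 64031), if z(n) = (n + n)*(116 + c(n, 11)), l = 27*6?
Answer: 1/33169 ≈ 3.0149e-5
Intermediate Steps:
c(R, T) = R + 2*T
l = 162
z(n) = 2*n*(138 + n) (z(n) = (n + n)*(116 + (n + 2*11)) = (2*n)*(116 + (n + 22)) = (2*n)*(116 + (22 + n)) = (2*n)*(138 + n) = 2*n*(138 + n))
1/(z(l) - 64031) = 1/(2*162*(138 + 162) - 64031) = 1/(2*162*300 - 64031) = 1/(97200 - 64031) = 1/33169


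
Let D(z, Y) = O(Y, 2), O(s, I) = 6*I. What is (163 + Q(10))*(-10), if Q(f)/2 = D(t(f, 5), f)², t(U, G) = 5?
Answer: -4510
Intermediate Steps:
D(z, Y) = 12 (D(z, Y) = 6*2 = 12)
Q(f) = 288 (Q(f) = 2*12² = 2*144 = 288)
(163 + Q(10))*(-10) = (163 + 288)*(-10) = 451*(-10) = -4510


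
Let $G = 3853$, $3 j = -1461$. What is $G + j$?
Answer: $3366$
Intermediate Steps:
$j = -487$ ($j = \frac{1}{3} \left(-1461\right) = -487$)
$G + j = 3853 - 487 = 3366$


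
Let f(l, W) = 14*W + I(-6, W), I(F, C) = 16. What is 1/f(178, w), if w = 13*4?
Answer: 1/744 ≈ 0.0013441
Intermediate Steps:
w = 52
f(l, W) = 16 + 14*W (f(l, W) = 14*W + 16 = 16 + 14*W)
1/f(178, w) = 1/(16 + 14*52) = 1/(16 + 728) = 1/744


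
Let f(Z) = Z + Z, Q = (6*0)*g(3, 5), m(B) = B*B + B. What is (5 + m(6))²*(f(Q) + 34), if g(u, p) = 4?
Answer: 75106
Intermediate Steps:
m(B) = B + B² (m(B) = B² + B = B + B²)
Q = 0 (Q = (6*0)*4 = 0*4 = 0)
f(Z) = 2*Z
(5 + m(6))²*(f(Q) + 34) = (5 + 6*(1 + 6))²*(2*0 + 34) = (5 + 6*7)²*(0 + 34) = (5 + 42)²*34 = 47²*34 = 2209*34 = 75106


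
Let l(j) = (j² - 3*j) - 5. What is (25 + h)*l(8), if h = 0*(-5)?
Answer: 875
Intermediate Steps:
h = 0
l(j) = -5 + j² - 3*j
(25 + h)*l(8) = (25 + 0)*(-5 + 8² - 3*8) = 25*(-5 + 64 - 24) = 25*35 = 875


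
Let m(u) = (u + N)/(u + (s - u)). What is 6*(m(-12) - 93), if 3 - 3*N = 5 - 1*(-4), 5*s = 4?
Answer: -663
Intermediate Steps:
s = ⅘ (s = (⅕)*4 = ⅘ ≈ 0.80000)
N = -2 (N = 1 - (5 - 1*(-4))/3 = 1 - (5 + 4)/3 = 1 - ⅓*9 = 1 - 3 = -2)
m(u) = -5/2 + 5*u/4 (m(u) = (u - 2)/(u + (⅘ - u)) = (-2 + u)/(⅘) = (-2 + u)*(5/4) = -5/2 + 5*u/4)
6*(m(-12) - 93) = 6*((-5/2 + (5/4)*(-12)) - 93) = 6*((-5/2 - 15) - 93) = 6*(-35/2 - 93) = 6*(-221/2) = -663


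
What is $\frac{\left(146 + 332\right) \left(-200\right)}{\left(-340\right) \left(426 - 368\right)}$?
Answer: $\frac{2390}{493} \approx 4.8479$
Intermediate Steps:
$\frac{\left(146 + 332\right) \left(-200\right)}{\left(-340\right) \left(426 - 368\right)} = \frac{478 \left(-200\right)}{\left(-340\right) 58} = - \frac{95600}{-19720} = \left(-95600\right) \left(- \frac{1}{19720}\right) = \frac{2390}{493}$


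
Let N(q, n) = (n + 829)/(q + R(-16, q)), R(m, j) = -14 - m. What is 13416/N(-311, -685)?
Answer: -57577/2 ≈ -28789.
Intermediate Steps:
N(q, n) = (829 + n)/(2 + q) (N(q, n) = (n + 829)/(q + (-14 - 1*(-16))) = (829 + n)/(q + (-14 + 16)) = (829 + n)/(q + 2) = (829 + n)/(2 + q))
13416/N(-311, -685) = 13416/(((829 - 685)/(2 - 311))) = 13416/((144/(-309))) = 13416/((-1/309*144)) = 13416/(-48/103) = 13416*(-103/48) = -57577/2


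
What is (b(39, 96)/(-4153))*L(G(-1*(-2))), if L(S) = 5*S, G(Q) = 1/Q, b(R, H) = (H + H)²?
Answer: -92160/4153 ≈ -22.191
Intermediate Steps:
b(R, H) = 4*H² (b(R, H) = (2*H)² = 4*H²)
G(Q) = 1/Q
(b(39, 96)/(-4153))*L(G(-1*(-2))) = ((4*96²)/(-4153))*(5/((-1*(-2)))) = ((4*9216)*(-1/4153))*(5/2) = (36864*(-1/4153))*(5*(½)) = -36864/4153*5/2 = -92160/4153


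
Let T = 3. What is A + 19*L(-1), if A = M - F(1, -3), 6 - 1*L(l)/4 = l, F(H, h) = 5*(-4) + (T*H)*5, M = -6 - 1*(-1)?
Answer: 532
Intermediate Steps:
M = -5 (M = -6 + 1 = -5)
F(H, h) = -20 + 15*H (F(H, h) = 5*(-4) + (3*H)*5 = -20 + 15*H)
L(l) = 24 - 4*l
A = 0 (A = -5 - (-20 + 15*1) = -5 - (-20 + 15) = -5 - 1*(-5) = -5 + 5 = 0)
A + 19*L(-1) = 0 + 19*(24 - 4*(-1)) = 0 + 19*(24 + 4) = 0 + 19*28 = 0 + 532 = 532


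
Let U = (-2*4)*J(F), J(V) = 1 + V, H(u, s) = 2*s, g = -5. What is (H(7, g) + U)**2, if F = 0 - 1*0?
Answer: 324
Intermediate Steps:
F = 0 (F = 0 + 0 = 0)
U = -8 (U = (-2*4)*(1 + 0) = -8*1 = -8)
(H(7, g) + U)**2 = (2*(-5) - 8)**2 = (-10 - 8)**2 = (-18)**2 = 324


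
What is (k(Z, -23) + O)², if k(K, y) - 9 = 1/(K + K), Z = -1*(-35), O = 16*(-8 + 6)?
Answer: 2588881/4900 ≈ 528.34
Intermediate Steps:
O = -32 (O = 16*(-2) = -32)
Z = 35
k(K, y) = 9 + 1/(2*K) (k(K, y) = 9 + 1/(K + K) = 9 + 1/(2*K))
(k(Z, -23) + O)² = ((9 + (½)/35) - 32)² = ((9 + (½)*(1/35)) - 32)² = ((9 + 1/70) - 32)² = (631/70 - 32)² = (-1609/70)² = 2588881/4900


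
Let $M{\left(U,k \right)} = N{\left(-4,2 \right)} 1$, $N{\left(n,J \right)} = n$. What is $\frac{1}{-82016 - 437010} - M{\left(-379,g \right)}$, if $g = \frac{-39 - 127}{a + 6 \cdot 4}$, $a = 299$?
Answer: $\frac{2076103}{519026} \approx 4.0$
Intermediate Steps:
$g = - \frac{166}{323}$ ($g = \frac{-39 - 127}{299 + 6 \cdot 4} = - \frac{166}{299 + 24} = - \frac{166}{323} \approx -0.51393$)
$M{\left(U,k \right)} = -4$ ($M{\left(U,k \right)} = \left(-4\right) 1 = -4$)
$\frac{1}{-82016 - 437010} - M{\left(-379,g \right)} = \frac{1}{-82016 - 437010} - -4 = \frac{1}{-519026} + 4 = - \frac{1}{519026} + 4 = \frac{2076103}{519026}$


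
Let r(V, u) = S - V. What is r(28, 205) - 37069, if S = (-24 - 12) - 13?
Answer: -37146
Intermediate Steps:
S = -49 (S = -36 - 13 = -49)
r(V, u) = -49 - V
r(28, 205) - 37069 = (-49 - 1*28) - 37069 = (-49 - 28) - 37069 = -77 - 37069 = -37146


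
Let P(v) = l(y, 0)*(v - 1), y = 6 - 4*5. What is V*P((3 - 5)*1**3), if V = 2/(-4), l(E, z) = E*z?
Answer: 0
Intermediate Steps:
y = -14 (y = 6 - 20 = -14)
P(v) = 0 (P(v) = (-14*0)*(v - 1) = 0*(-1 + v) = 0)
V = -1/2 (V = 2*(-1/4) = -1/2 ≈ -0.50000)
V*P((3 - 5)*1**3) = -1/2*0 = 0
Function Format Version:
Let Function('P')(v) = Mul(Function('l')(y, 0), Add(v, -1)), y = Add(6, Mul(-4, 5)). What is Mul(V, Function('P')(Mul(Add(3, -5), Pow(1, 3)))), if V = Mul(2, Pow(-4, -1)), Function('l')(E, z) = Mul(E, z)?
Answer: 0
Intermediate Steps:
y = -14 (y = Add(6, -20) = -14)
Function('P')(v) = 0 (Function('P')(v) = Mul(Mul(-14, 0), Add(v, -1)) = Mul(0, Add(-1, v)) = 0)
V = Rational(-1, 2) (V = Mul(2, Rational(-1, 4)) = Rational(-1, 2) ≈ -0.50000)
Mul(V, Function('P')(Mul(Add(3, -5), Pow(1, 3)))) = Mul(Rational(-1, 2), 0) = 0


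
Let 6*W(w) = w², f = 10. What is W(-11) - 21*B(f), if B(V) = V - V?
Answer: 121/6 ≈ 20.167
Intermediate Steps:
W(w) = w²/6
B(V) = 0
W(-11) - 21*B(f) = (⅙)*(-11)² - 21*0 = (⅙)*121 + 0 = 121/6 + 0 = 121/6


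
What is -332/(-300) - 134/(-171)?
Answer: 8081/4275 ≈ 1.8903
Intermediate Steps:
-332/(-300) - 134/(-171) = -332*(-1/300) - 134*(-1/171) = 83/75 + 134/171 = 8081/4275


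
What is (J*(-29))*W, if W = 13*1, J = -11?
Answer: 4147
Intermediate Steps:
W = 13
(J*(-29))*W = -11*(-29)*13 = 319*13 = 4147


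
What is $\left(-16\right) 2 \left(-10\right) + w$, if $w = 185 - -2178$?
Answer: $2683$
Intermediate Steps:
$w = 2363$ ($w = 185 + 2178 = 2363$)
$\left(-16\right) 2 \left(-10\right) + w = \left(-16\right) 2 \left(-10\right) + 2363 = \left(-32\right) \left(-10\right) + 2363 = 320 + 2363 = 2683$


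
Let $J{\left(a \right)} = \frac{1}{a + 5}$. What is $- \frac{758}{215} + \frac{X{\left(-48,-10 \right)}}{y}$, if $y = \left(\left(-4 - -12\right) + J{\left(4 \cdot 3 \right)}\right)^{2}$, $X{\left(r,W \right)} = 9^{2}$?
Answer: $- \frac{9193967}{4035335} \approx -2.2784$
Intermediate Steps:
$X{\left(r,W \right)} = 81$
$J{\left(a \right)} = \frac{1}{5 + a}$
$y = \frac{18769}{289}$ ($y = \left(\left(-4 - -12\right) + \frac{1}{5 + 4 \cdot 3}\right)^{2} = \left(\left(-4 + 12\right) + \frac{1}{5 + 12}\right)^{2} = \left(8 + \frac{1}{17}\right)^{2} = \left(\frac{137}{17}\right)^{2} = \frac{18769}{289} \approx 64.945$)
$- \frac{758}{215} + \frac{X{\left(-48,-10 \right)}}{y} = - \frac{758}{215} + \frac{81}{\frac{18769}{289}} = \left(-758\right) \frac{1}{215} + 81 \cdot \frac{289}{18769} = - \frac{758}{215} + \frac{23409}{18769} = - \frac{9193967}{4035335}$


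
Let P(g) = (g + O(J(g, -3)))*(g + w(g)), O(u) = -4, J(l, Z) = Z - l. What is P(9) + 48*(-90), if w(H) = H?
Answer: -4230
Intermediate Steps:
P(g) = 2*g*(-4 + g) (P(g) = (g - 4)*(g + g) = (-4 + g)*(2*g) = 2*g*(-4 + g))
P(9) + 48*(-90) = 2*9*(-4 + 9) + 48*(-90) = 2*9*5 - 4320 = 90 - 4320 = -4230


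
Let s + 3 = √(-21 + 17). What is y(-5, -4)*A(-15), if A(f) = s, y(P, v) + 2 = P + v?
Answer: 33 - 22*I ≈ 33.0 - 22.0*I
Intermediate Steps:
y(P, v) = -2 + P + v (y(P, v) = -2 + (P + v) = -2 + P + v)
s = -3 + 2*I (s = -3 + √(-21 + 17) = -3 + √(-4) = -3 + 2*I ≈ -3.0 + 2.0*I)
A(f) = -3 + 2*I
y(-5, -4)*A(-15) = (-2 - 5 - 4)*(-3 + 2*I) = -11*(-3 + 2*I) = 33 - 22*I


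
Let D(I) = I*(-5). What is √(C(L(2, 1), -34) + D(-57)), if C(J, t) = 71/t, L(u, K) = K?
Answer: √327046/34 ≈ 16.820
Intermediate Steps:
D(I) = -5*I
√(C(L(2, 1), -34) + D(-57)) = √(71/(-34) - 5*(-57)) = √(71*(-1/34) + 285) = √(-71/34 + 285) = √(9619/34) = √327046/34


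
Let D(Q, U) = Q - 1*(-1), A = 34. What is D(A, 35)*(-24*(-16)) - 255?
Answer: 13185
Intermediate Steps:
D(Q, U) = 1 + Q (D(Q, U) = Q + 1 = 1 + Q)
D(A, 35)*(-24*(-16)) - 255 = (1 + 34)*(-24*(-16)) - 255 = 35*384 - 255 = 13440 - 255 = 13185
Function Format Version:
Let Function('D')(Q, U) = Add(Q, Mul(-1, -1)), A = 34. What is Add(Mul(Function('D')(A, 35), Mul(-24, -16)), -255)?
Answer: 13185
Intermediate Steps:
Function('D')(Q, U) = Add(1, Q) (Function('D')(Q, U) = Add(Q, 1) = Add(1, Q))
Add(Mul(Function('D')(A, 35), Mul(-24, -16)), -255) = Add(Mul(Add(1, 34), Mul(-24, -16)), -255) = Add(Mul(35, 384), -255) = Add(13440, -255) = 13185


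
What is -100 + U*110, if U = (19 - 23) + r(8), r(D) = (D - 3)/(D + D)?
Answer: -4045/8 ≈ -505.63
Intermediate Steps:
r(D) = (-3 + D)/(2*D) (r(D) = (-3 + D)/((2*D)) = (-3 + D)*(1/(2*D)) = (-3 + D)/(2*D))
U = -59/16 (U = (19 - 23) + (½)*(-3 + 8)/8 = -4 + (½)*(⅛)*5 = -4 + 5/16 = -59/16 ≈ -3.6875)
-100 + U*110 = -100 - 59/16*110 = -100 - 3245/8 = -4045/8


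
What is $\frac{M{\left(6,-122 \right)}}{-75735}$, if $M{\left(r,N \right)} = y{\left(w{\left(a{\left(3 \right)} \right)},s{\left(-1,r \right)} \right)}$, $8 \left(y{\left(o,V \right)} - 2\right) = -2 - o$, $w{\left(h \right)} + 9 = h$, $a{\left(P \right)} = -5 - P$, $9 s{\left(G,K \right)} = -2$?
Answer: $- \frac{31}{605880} \approx -5.1165 \cdot 10^{-5}$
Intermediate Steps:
$s{\left(G,K \right)} = - \frac{2}{9}$ ($s{\left(G,K \right)} = \frac{1}{9} \left(-2\right) = - \frac{2}{9}$)
$w{\left(h \right)} = -9 + h$
$y{\left(o,V \right)} = \frac{7}{4} - \frac{o}{8}$ ($y{\left(o,V \right)} = 2 + \frac{-2 - o}{8} = 2 - \left(\frac{1}{4} + \frac{o}{8}\right) = \frac{7}{4} - \frac{o}{8}$)
$M{\left(r,N \right)} = \frac{31}{8}$ ($M{\left(r,N \right)} = \frac{7}{4} - \frac{-9 - 8}{8} = \frac{7}{4} - - \frac{17}{8} = \frac{7}{4} + \frac{17}{8} = \frac{31}{8}$)
$\frac{M{\left(6,-122 \right)}}{-75735} = \frac{31}{8 \left(-75735\right)} = \frac{31}{8} \left(- \frac{1}{75735}\right) = - \frac{31}{605880}$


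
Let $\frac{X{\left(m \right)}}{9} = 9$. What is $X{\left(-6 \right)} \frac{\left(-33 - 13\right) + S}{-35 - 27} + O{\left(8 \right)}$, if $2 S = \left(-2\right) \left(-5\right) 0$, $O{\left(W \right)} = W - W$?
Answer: $\frac{1863}{31} \approx 60.097$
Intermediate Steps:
$O{\left(W \right)} = 0$
$S = 0$ ($S = \frac{\left(-2\right) \left(-5\right) 0}{2} = \frac{10 \cdot 0}{2} = \frac{1}{2} \cdot 0 = 0$)
$X{\left(m \right)} = 81$ ($X{\left(m \right)} = 9 \cdot 9 = 81$)
$X{\left(-6 \right)} \frac{\left(-33 - 13\right) + S}{-35 - 27} + O{\left(8 \right)} = 81 \frac{\left(-33 - 13\right) + 0}{-35 - 27} + 0 = 81 \frac{\left(-33 - 13\right) + 0}{-62} + 0 = 81 \left(-46 + 0\right) \left(- \frac{1}{62}\right) + 0 = 81 \left(\left(-46\right) \left(- \frac{1}{62}\right)\right) + 0 = 81 \cdot \frac{23}{31} + 0 = \frac{1863}{31} + 0 = \frac{1863}{31}$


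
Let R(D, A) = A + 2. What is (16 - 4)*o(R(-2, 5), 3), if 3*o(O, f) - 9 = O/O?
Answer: 40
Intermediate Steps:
R(D, A) = 2 + A
o(O, f) = 10/3 (o(O, f) = 3 + (O/O)/3 = 3 + (⅓)*1 = 3 + ⅓ = 10/3)
(16 - 4)*o(R(-2, 5), 3) = (16 - 4)*(10/3) = 12*(10/3) = 40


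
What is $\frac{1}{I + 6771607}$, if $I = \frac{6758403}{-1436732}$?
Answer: $\frac{1436732}{9728977709921} \approx 1.4768 \cdot 10^{-7}$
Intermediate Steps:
$I = - \frac{6758403}{1436732}$ ($I = 6758403 \left(- \frac{1}{1436732}\right) = - \frac{6758403}{1436732} \approx -4.704$)
$\frac{1}{I + 6771607} = \frac{1}{- \frac{6758403}{1436732} + 6771607} = \frac{1}{\frac{9728977709921}{1436732}} = \frac{1436732}{9728977709921}$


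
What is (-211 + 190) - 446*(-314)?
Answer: 140023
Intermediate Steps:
(-211 + 190) - 446*(-314) = -21 + 140044 = 140023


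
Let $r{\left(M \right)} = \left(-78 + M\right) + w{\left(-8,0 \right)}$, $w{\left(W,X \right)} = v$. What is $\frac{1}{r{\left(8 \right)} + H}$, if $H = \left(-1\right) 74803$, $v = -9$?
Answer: $- \frac{1}{74882} \approx -1.3354 \cdot 10^{-5}$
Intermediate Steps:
$w{\left(W,X \right)} = -9$
$H = -74803$
$r{\left(M \right)} = -87 + M$ ($r{\left(M \right)} = \left(-78 + M\right) - 9 = -87 + M$)
$\frac{1}{r{\left(8 \right)} + H} = \frac{1}{\left(-87 + 8\right) - 74803} = \frac{1}{-79 - 74803} = \frac{1}{-74882} = - \frac{1}{74882}$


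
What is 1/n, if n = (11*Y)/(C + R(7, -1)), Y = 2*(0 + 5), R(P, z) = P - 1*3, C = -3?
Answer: 1/110 ≈ 0.0090909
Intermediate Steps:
R(P, z) = -3 + P (R(P, z) = P - 3 = -3 + P)
Y = 10 (Y = 2*5 = 10)
n = 110 (n = (11*10)/(-3 + (-3 + 7)) = 110/(-3 + 4) = 110/1 = 110*1 = 110)
1/n = 1/110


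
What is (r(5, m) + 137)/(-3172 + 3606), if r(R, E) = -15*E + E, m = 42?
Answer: -451/434 ≈ -1.0392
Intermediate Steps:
r(R, E) = -14*E
(r(5, m) + 137)/(-3172 + 3606) = (-14*42 + 137)/(-3172 + 3606) = (-588 + 137)/434 = -451*1/434 = -451/434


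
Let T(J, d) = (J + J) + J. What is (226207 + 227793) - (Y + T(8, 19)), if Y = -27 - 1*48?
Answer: 454051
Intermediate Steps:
T(J, d) = 3*J (T(J, d) = 2*J + J = 3*J)
Y = -75 (Y = -27 - 48 = -75)
(226207 + 227793) - (Y + T(8, 19)) = (226207 + 227793) - (-75 + 3*8) = 454000 - (-75 + 24) = 454000 - (-51) = 454000 - 1*(-51) = 454000 + 51 = 454051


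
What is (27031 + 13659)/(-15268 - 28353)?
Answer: -40690/43621 ≈ -0.93281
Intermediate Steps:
(27031 + 13659)/(-15268 - 28353) = 40690/(-43621) = 40690*(-1/43621) = -40690/43621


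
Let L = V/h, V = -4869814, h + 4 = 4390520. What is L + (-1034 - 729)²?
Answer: 6823230427695/2195258 ≈ 3.1082e+6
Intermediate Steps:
h = 4390516 (h = -4 + 4390520 = 4390516)
L = -2434907/2195258 (L = -4869814/4390516 = -4869814*1/4390516 = -2434907/2195258 ≈ -1.1092)
L + (-1034 - 729)² = -2434907/2195258 + (-1034 - 729)² = -2434907/2195258 + (-1763)² = -2434907/2195258 + 3108169 = 6823230427695/2195258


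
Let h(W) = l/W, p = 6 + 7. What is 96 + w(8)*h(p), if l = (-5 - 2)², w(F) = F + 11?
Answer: 2179/13 ≈ 167.62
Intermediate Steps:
w(F) = 11 + F
p = 13
l = 49 (l = (-7)² = 49)
h(W) = 49/W
96 + w(8)*h(p) = 96 + (11 + 8)*(49/13) = 96 + 19*(49*(1/13)) = 96 + 19*(49/13) = 96 + 931/13 = 2179/13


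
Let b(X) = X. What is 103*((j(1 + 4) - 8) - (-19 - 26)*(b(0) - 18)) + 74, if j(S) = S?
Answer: -83665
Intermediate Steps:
103*((j(1 + 4) - 8) - (-19 - 26)*(b(0) - 18)) + 74 = 103*(((1 + 4) - 8) - (-19 - 26)*(0 - 18)) + 74 = 103*((5 - 8) - (-45)*(-18)) + 74 = 103*(-3 - 1*810) + 74 = 103*(-3 - 810) + 74 = 103*(-813) + 74 = -83739 + 74 = -83665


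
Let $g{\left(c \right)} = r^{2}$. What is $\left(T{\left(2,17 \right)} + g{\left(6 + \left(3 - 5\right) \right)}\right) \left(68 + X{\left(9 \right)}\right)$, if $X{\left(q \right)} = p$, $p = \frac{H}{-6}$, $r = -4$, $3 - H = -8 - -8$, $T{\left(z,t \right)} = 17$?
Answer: $\frac{4455}{2} \approx 2227.5$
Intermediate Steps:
$H = 3$ ($H = 3 - \left(-8 - -8\right) = 3 - \left(-8 + 8\right) = 3 - 0 = 3 + 0 = 3$)
$p = - \frac{1}{2}$ ($p = \frac{3}{-6} = 3 \left(- \frac{1}{6}\right) = - \frac{1}{2} \approx -0.5$)
$g{\left(c \right)} = 16$ ($g{\left(c \right)} = \left(-4\right)^{2} = 16$)
$X{\left(q \right)} = - \frac{1}{2}$
$\left(T{\left(2,17 \right)} + g{\left(6 + \left(3 - 5\right) \right)}\right) \left(68 + X{\left(9 \right)}\right) = \left(17 + 16\right) \left(68 - \frac{1}{2}\right) = 33 \cdot \frac{135}{2} = \frac{4455}{2}$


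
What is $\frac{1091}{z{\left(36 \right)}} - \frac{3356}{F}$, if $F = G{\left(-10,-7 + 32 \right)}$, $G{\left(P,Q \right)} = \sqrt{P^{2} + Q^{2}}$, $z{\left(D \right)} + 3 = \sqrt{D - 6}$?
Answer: $\frac{1091}{7} - \frac{3356 \sqrt{29}}{145} + \frac{1091 \sqrt{30}}{21} \approx 315.77$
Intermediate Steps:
$z{\left(D \right)} = -3 + \sqrt{-6 + D}$ ($z{\left(D \right)} = -3 + \sqrt{D - 6} = -3 + \sqrt{-6 + D}$)
$F = 5 \sqrt{29}$ ($F = \sqrt{\left(-10\right)^{2} + \left(-7 + 32\right)^{2}} = \sqrt{100 + 25^{2}} = \sqrt{100 + 625} = \sqrt{725} = 5 \sqrt{29} \approx 26.926$)
$\frac{1091}{z{\left(36 \right)}} - \frac{3356}{F} = \frac{1091}{-3 + \sqrt{-6 + 36}} - \frac{3356}{5 \sqrt{29}} = \frac{1091}{-3 + \sqrt{30}} - 3356 \frac{\sqrt{29}}{145} = \frac{1091}{-3 + \sqrt{30}} - \frac{3356 \sqrt{29}}{145}$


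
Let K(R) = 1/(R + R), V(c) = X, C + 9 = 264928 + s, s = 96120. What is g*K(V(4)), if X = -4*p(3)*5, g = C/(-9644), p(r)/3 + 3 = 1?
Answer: -361039/2314560 ≈ -0.15599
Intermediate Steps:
C = 361039 (C = -9 + (264928 + 96120) = -9 + 361048 = 361039)
p(r) = -6 (p(r) = -9 + 3*1 = -9 + 3 = -6)
g = -361039/9644 (g = 361039/(-9644) = 361039*(-1/9644) = -361039/9644 ≈ -37.437)
X = 120 (X = -4*(-6)*5 = 24*5 = 120)
V(c) = 120
K(R) = 1/(2*R)
g*K(V(4)) = -361039/(19288*120) = -361039/9644*1/240 = -361039/2314560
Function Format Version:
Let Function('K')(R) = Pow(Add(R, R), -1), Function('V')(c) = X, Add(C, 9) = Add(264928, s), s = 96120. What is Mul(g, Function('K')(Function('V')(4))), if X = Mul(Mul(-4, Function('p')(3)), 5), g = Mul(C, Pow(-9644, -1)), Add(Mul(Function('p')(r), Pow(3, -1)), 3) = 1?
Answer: Rational(-361039, 2314560) ≈ -0.15599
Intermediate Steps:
C = 361039 (C = Add(-9, Add(264928, 96120)) = Add(-9, 361048) = 361039)
Function('p')(r) = -6 (Function('p')(r) = Add(-9, Mul(3, 1)) = Add(-9, 3) = -6)
g = Rational(-361039, 9644) (g = Mul(361039, Pow(-9644, -1)) = Mul(361039, Rational(-1, 9644)) = Rational(-361039, 9644) ≈ -37.437)
X = 120 (X = Mul(Mul(-4, -6), 5) = Mul(24, 5) = 120)
Function('V')(c) = 120
Function('K')(R) = Mul(Rational(1, 2), Pow(R, -1)) (Function('K')(R) = Pow(Mul(2, R), -1) = Mul(Rational(1, 2), Pow(R, -1)))
Mul(g, Function('K')(Function('V')(4))) = Mul(Rational(-361039, 9644), Mul(Rational(1, 2), Pow(120, -1))) = Mul(Rational(-361039, 9644), Mul(Rational(1, 2), Rational(1, 120))) = Mul(Rational(-361039, 9644), Rational(1, 240)) = Rational(-361039, 2314560)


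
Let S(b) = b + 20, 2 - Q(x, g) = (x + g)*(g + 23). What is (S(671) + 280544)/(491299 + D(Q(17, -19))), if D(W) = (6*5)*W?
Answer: 281235/491599 ≈ 0.57208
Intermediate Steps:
Q(x, g) = 2 - (23 + g)*(g + x) (Q(x, g) = 2 - (x + g)*(g + 23) = 2 - (g + x)*(23 + g) = 2 - (23 + g)*(g + x))
D(W) = 30*W
S(b) = 20 + b
(S(671) + 280544)/(491299 + D(Q(17, -19))) = ((20 + 671) + 280544)/(491299 + 30*(2 - 1*(-19)² - 23*(-19) - 23*17 - 1*(-19)*17)) = (691 + 280544)/(491299 + 30*(2 - 1*361 + 437 - 391 + 323)) = 281235/(491299 + 30*(2 - 361 + 437 - 391 + 323)) = 281235/(491299 + 30*10) = 281235/(491299 + 300) = 281235/491599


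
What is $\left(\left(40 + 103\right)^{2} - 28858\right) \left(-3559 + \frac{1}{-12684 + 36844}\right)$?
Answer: $\frac{723051556551}{24160} \approx 2.9928 \cdot 10^{7}$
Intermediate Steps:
$\left(\left(40 + 103\right)^{2} - 28858\right) \left(-3559 + \frac{1}{-12684 + 36844}\right) = \left(143^{2} - 28858\right) \left(-3559 + \frac{1}{24160}\right) = \left(20449 - 28858\right) \left(-3559 + \frac{1}{24160}\right) = \left(-8409\right) \left(- \frac{85985439}{24160}\right) = \frac{723051556551}{24160}$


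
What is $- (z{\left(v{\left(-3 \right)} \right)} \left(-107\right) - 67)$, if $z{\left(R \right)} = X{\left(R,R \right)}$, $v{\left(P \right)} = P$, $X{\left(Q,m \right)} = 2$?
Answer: $281$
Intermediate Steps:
$z{\left(R \right)} = 2$
$- (z{\left(v{\left(-3 \right)} \right)} \left(-107\right) - 67) = - (2 \left(-107\right) - 67) = - (-214 - 67) = \left(-1\right) \left(-281\right) = 281$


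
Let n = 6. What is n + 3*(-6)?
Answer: -12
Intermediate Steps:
n + 3*(-6) = 6 + 3*(-6) = 6 - 18 = -12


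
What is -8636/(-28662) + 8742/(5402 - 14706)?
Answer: -2503145/3921636 ≈ -0.63829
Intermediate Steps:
-8636/(-28662) + 8742/(5402 - 14706) = -8636*(-1/28662) + 8742/(-9304) = 254/843 + 8742*(-1/9304) = 254/843 - 4371/4652 = -2503145/3921636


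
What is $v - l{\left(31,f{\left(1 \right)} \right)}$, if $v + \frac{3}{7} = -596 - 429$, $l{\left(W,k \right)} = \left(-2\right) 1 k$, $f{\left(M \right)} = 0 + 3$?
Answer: $- \frac{7136}{7} \approx -1019.4$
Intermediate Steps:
$f{\left(M \right)} = 3$
$l{\left(W,k \right)} = - 2 k$
$v = - \frac{7178}{7}$ ($v = - \frac{3}{7} - 1025 = - \frac{7178}{7} \approx -1025.4$)
$v - l{\left(31,f{\left(1 \right)} \right)} = - \frac{7178}{7} - \left(-2\right) 3 = - \frac{7178}{7} - -6 = - \frac{7178}{7} + 6 = - \frac{7136}{7}$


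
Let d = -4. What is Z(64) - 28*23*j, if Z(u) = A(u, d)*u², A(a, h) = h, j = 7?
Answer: -20892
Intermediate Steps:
Z(u) = -4*u²
Z(64) - 28*23*j = -4*64² - 28*23*7 = -4*4096 - 644*7 = -16384 - 1*4508 = -16384 - 4508 = -20892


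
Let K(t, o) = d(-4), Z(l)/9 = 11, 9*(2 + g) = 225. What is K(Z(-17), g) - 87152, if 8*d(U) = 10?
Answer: -348603/4 ≈ -87151.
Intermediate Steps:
g = 23 (g = -2 + (1/9)*225 = -2 + 25 = 23)
Z(l) = 99 (Z(l) = 9*11 = 99)
d(U) = 5/4 (d(U) = (1/8)*10 = 5/4)
K(t, o) = 5/4
K(Z(-17), g) - 87152 = 5/4 - 87152 = -348603/4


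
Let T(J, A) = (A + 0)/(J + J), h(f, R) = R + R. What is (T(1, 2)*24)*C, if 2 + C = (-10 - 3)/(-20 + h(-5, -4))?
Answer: -258/7 ≈ -36.857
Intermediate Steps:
h(f, R) = 2*R
C = -43/28 (C = -2 + (-10 - 3)/(-20 + 2*(-4)) = -2 - 13/(-20 - 8) = -2 - 13/(-28) = -2 - 13*(-1/28) = -2 + 13/28 = -43/28 ≈ -1.5357)
T(J, A) = A/(2*J) (T(J, A) = A/((2*J)) = A*(1/(2*J)) = A/(2*J))
(T(1, 2)*24)*C = (((½)*2/1)*24)*(-43/28) = (((½)*2*1)*24)*(-43/28) = (1*24)*(-43/28) = 24*(-43/28) = -258/7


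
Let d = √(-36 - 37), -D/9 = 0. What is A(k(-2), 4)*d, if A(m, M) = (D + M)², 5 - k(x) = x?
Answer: 16*I*√73 ≈ 136.7*I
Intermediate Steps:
D = 0 (D = -9*0 = 0)
k(x) = 5 - x
A(m, M) = M² (A(m, M) = (0 + M)² = M²)
d = I*√73 (d = √(-73) = I*√73 ≈ 8.544*I)
A(k(-2), 4)*d = 4²*(I*√73) = 16*(I*√73) = 16*I*√73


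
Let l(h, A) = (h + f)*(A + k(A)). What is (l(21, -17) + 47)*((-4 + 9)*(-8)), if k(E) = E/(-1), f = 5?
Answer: -1880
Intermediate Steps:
k(E) = -E (k(E) = E*(-1) = -E)
l(h, A) = 0 (l(h, A) = (h + 5)*(A - A) = (5 + h)*0 = 0)
(l(21, -17) + 47)*((-4 + 9)*(-8)) = (0 + 47)*((-4 + 9)*(-8)) = 47*(5*(-8)) = 47*(-40) = -1880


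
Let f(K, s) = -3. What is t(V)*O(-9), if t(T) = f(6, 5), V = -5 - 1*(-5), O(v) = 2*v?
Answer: 54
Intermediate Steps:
V = 0 (V = -5 + 5 = 0)
t(T) = -3
t(V)*O(-9) = -6*(-9) = -3*(-18) = 54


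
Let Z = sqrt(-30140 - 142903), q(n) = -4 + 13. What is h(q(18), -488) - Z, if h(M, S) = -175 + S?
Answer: -663 - 3*I*sqrt(19227) ≈ -663.0 - 415.98*I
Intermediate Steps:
q(n) = 9
Z = 3*I*sqrt(19227) (Z = sqrt(-173043) = 3*I*sqrt(19227) ≈ 415.98*I)
h(q(18), -488) - Z = (-175 - 488) - 3*I*sqrt(19227) = -663 - 3*I*sqrt(19227)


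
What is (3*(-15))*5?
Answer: -225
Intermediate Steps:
(3*(-15))*5 = -45*5 = -225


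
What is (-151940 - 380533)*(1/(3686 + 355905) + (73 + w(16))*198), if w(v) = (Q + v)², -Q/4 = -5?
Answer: -51900918400595139/359591 ≈ -1.4433e+11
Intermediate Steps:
Q = 20 (Q = -4*(-5) = 20)
w(v) = (20 + v)²
(-151940 - 380533)*(1/(3686 + 355905) + (73 + w(16))*198) = (-151940 - 380533)*(1/(3686 + 355905) + (73 + (20 + 16)²)*198) = -532473*(1/359591 + (73 + 36²)*198) = -532473*(1/359591 + (73 + 1296)*198) = -532473*(1/359591 + 1369*198) = -532473*(1/359591 + 271062) = -532473*97471455643/359591 = -51900918400595139/359591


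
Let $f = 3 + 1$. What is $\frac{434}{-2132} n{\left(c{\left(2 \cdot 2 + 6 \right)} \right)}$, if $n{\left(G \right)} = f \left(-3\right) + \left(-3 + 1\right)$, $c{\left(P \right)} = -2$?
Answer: $\frac{1519}{533} \approx 2.8499$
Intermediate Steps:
$f = 4$
$n{\left(G \right)} = -14$ ($n{\left(G \right)} = 4 \left(-3\right) + \left(-3 + 1\right) = -12 - 2 = -14$)
$\frac{434}{-2132} n{\left(c{\left(2 \cdot 2 + 6 \right)} \right)} = \frac{434}{-2132} \left(-14\right) = 434 \left(- \frac{1}{2132}\right) \left(-14\right) = \left(- \frac{217}{1066}\right) \left(-14\right) = \frac{1519}{533}$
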